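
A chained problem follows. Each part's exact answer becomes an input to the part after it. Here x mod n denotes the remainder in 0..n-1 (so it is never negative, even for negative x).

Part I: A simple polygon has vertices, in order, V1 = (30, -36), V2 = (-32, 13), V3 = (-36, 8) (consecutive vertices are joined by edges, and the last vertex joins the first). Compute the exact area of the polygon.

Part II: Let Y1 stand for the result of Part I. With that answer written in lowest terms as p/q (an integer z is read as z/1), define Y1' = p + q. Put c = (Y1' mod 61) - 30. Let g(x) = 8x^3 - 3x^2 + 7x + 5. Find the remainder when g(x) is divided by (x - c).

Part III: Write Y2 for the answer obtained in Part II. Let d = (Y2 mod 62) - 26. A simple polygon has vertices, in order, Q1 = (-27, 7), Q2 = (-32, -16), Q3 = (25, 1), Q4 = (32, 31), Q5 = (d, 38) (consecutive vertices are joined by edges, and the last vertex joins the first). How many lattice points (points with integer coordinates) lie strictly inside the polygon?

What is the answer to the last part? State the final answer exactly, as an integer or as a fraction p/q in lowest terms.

2159

Part I: cross terms: (30*13 - -32*-36)=-762, (-32*8 - -36*13)=212, (-36*-36 - 30*8)=1056; twice the area = |506| = 506; area = 253; answer 253
Part II: Y1 = 253; threaded value p + q = 254; c = -20; remainder = value at the root: 8*(-20)^3 - 3*(-20)^2 + 7*(-20)^1 + 5 = (-64000) + (-1200) + (-140) + (5) = -65335; answer -65335
Part III: Y2 = -65335; d = -13; cross terms: (-27*-16 - -32*7)=656, (-32*1 - 25*-16)=368, (25*31 - 32*1)=743, (32*38 - -13*31)=1619, (-13*7 - -27*38)=935; twice the area = |4321| = 4321; area = 4321/2; boundary points = 1 + 1 + 1 + 1 + 1 = 5; strictly interior points = area - boundary/2 + 1 = 2159; answer 2159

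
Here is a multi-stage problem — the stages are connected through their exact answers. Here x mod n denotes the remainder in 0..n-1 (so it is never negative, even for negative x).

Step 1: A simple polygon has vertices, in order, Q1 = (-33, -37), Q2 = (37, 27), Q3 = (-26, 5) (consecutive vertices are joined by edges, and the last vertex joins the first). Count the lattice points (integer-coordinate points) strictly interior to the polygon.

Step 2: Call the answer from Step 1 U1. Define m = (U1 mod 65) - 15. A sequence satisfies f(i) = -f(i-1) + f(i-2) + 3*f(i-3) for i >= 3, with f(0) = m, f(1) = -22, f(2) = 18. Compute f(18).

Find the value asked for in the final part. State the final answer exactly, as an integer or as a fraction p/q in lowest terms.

Step 1: cross terms: (-33*27 - 37*-37)=478, (37*5 - -26*27)=887, (-26*-37 - -33*5)=1127; twice the area = |2492| = 2492; area = 1246; boundary points = 2 + 1 + 7 = 10; strictly interior points = area - boundary/2 + 1 = 1242; answer 1242
Step 2: U1 = 1242; m = -8; f(3) = -1*(18) + 1*(-22) + 3*(-8) = -64; iterating: f(3)=-64, f(4)=16, f(5)=-26, f(6)=-150, f(7)=172, f(8)=-400, f(9)=122, f(10)=-6, f(11)=-1072, f(12)=1432, f(13)=-2522, f(14)=738, f(15)=1036, f(16)=-7864, f(17)=11114, f(18)=-15870; answer -15870

-15870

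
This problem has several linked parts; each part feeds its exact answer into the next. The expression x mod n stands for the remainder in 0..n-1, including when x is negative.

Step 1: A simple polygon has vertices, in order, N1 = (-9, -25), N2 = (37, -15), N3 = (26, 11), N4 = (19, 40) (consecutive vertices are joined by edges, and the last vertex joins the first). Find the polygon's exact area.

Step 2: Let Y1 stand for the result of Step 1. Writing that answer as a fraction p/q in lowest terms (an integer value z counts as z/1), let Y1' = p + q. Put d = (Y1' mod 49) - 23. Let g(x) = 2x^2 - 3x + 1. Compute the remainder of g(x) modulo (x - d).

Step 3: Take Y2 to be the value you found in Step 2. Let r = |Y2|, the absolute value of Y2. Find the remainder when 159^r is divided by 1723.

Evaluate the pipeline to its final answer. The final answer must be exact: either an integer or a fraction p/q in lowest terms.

Step 1: cross terms: (-9*-15 - 37*-25)=1060, (37*11 - 26*-15)=797, (26*40 - 19*11)=831, (19*-25 - -9*40)=-115; twice the area = |2573| = 2573; area = 2573/2; answer 2573/2
Step 2: Y1 = 2573/2; threaded value p + q = 2575; d = 4; remainder = value at the root: 2*(4)^2 - 3*(4)^1 + 1 = (32) + (-12) + (1) = 21; answer 21
Step 3: Y2 = 21; r = 21; squarings mod 1723: 159^1=159, 159^2=1159, 159^4=1064, 159^8=85, 159^16=333; 159^21 = 159^1 * 159^4 * 159^16 = 400 (mod 1723); answer 400

400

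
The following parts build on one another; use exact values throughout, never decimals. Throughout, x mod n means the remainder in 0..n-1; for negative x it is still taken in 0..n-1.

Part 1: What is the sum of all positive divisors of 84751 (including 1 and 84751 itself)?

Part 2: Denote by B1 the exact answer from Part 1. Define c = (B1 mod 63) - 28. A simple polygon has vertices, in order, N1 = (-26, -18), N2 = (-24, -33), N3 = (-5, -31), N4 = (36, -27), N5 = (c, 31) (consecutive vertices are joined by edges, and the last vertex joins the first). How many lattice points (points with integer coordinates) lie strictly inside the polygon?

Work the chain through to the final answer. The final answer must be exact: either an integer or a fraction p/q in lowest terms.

Part 1: 84751 is prime, so its only divisors are 1 and 84751; sigma = 1 + 84751 = 84752; answer 84752
Part 2: B1 = 84752; c = -11; cross terms: (-26*-33 - -24*-18)=426, (-24*-31 - -5*-33)=579, (-5*-27 - 36*-31)=1251, (36*31 - -11*-27)=819, (-11*-18 - -26*31)=1004; twice the area = |4079| = 4079; area = 4079/2; boundary points = 1 + 1 + 1 + 1 + 1 = 5; strictly interior points = area - boundary/2 + 1 = 2038; answer 2038

2038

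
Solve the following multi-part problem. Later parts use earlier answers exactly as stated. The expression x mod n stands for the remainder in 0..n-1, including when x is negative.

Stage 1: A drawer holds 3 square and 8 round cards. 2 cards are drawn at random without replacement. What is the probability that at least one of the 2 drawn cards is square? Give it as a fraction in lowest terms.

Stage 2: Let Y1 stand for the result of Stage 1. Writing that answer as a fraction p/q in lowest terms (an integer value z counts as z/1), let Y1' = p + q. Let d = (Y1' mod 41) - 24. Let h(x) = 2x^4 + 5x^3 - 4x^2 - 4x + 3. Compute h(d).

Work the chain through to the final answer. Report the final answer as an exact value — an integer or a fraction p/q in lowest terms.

592227

Stage 1: total draws C(11,2) = 55; complement C(8,2) = 28; favorable 55 - 28 = 27; P = 27/55; answer 27/55
Stage 2: Y1 = 27/55; threaded value p + q = 82; d = -24; 2*(-24)^4 + 5*(-24)^3 - 4*(-24)^2 - 4*(-24)^1 + 3 = (663552) + (-69120) + (-2304) + (96) + (3) = 592227; answer 592227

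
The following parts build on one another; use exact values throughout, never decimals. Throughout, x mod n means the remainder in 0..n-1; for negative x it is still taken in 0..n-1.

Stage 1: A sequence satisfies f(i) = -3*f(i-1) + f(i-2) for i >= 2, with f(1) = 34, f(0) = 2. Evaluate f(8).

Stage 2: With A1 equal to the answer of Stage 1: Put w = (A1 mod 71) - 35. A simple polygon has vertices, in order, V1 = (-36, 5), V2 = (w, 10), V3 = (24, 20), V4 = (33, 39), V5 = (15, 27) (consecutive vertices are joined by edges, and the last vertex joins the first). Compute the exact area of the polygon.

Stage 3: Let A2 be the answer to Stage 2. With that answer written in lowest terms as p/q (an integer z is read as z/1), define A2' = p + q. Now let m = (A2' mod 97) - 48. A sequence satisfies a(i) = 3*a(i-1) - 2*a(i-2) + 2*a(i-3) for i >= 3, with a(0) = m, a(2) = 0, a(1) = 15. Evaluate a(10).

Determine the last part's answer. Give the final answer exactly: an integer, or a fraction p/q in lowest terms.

Stage 1: f(2) = -3*(34) + 1*(2) = -100; iterating: f(2)=-100, f(3)=334, f(4)=-1102, f(5)=3640, f(6)=-12022, f(7)=39706, f(8)=-131140; answer -131140
Stage 2: A1 = -131140; w = 33; cross terms: (-36*10 - 33*5)=-525, (33*20 - 24*10)=420, (24*39 - 33*20)=276, (33*27 - 15*39)=306, (15*5 - -36*27)=1047; twice the area = |1524| = 1524; area = 762; answer 762
Stage 3: A2 = 762; threaded value p + q = 763; m = 36; a(3) = 3*(0) - 2*(15) + 2*(36) = 42; iterating: a(3)=42, a(4)=156, a(5)=384, a(6)=924, a(7)=2316, a(8)=5868, a(9)=14820, a(10)=37356; answer 37356

37356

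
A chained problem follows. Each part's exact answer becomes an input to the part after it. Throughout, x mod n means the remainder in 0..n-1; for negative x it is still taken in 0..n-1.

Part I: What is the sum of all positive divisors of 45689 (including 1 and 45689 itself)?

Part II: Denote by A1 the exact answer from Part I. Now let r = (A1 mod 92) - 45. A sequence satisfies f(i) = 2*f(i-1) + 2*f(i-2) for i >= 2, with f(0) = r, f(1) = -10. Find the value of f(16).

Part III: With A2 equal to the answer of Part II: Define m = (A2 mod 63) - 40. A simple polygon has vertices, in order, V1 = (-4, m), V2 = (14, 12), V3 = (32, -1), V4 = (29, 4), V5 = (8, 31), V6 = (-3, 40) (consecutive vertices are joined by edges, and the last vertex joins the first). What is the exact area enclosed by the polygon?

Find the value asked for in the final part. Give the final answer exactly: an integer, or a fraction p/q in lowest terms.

1593/2

Part I: 45689 = 7 * 61 * 107; sigma = (1 + 7) * (1 + 61) * (1 + 107) = 8 * 62 * 108 = 53568; answer 53568
Part II: A1 = 53568; r = -21; f(2) = 2*(-10) + 2*(-21) = -62; iterating: f(2)=-62, f(3)=-144, f(4)=-412, f(5)=-1112, f(6)=-3048, f(7)=-8320, f(8)=-22736, f(9)=-62112, f(10)=-169696, f(11)=-463616, f(12)=-1266624, f(13)=-3460480, f(14)=-9454208, f(15)=-25829376, f(16)=-70567168; answer -70567168
Part III: A2 = -70567168; m = -26; cross terms: (-4*12 - 14*-26)=316, (14*-1 - 32*12)=-398, (32*4 - 29*-1)=157, (29*31 - 8*4)=867, (8*40 - -3*31)=413, (-3*-26 - -4*40)=238; twice the area = |1593| = 1593; area = 1593/2; answer 1593/2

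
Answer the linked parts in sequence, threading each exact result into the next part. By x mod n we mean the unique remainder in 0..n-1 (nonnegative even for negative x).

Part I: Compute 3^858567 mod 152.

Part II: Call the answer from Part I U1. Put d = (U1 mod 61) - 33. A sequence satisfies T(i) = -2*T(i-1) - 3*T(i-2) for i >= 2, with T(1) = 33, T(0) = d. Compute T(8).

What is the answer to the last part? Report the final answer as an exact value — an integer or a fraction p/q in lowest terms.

Part I: squarings mod 152: 3^1=3, 3^2=9, 3^4=81, 3^8=25, 3^16=17, 3^32=137, 3^64=73, 3^128=9, 3^256=81, 3^512=25, 3^1024=17, 3^2048=137, 3^4096=73, 3^8192=9, 3^16384=81, 3^32768=25, 3^65536=17, 3^131072=137, 3^262144=73, 3^524288=9; 3^858567 = 3^1 * 3^2 * 3^4 * 3^64 * 3^128 * 3^256 * 3^2048 * 3^4096 * 3^65536 * 3^262144 * 3^524288 = 27 (mod 152); answer 27
Part II: U1 = 27; d = -6; T(2) = -2*(33) - 3*(-6) = -48; iterating: T(2)=-48, T(3)=-3, T(4)=150, T(5)=-291, T(6)=132, T(7)=609, T(8)=-1614; answer -1614

-1614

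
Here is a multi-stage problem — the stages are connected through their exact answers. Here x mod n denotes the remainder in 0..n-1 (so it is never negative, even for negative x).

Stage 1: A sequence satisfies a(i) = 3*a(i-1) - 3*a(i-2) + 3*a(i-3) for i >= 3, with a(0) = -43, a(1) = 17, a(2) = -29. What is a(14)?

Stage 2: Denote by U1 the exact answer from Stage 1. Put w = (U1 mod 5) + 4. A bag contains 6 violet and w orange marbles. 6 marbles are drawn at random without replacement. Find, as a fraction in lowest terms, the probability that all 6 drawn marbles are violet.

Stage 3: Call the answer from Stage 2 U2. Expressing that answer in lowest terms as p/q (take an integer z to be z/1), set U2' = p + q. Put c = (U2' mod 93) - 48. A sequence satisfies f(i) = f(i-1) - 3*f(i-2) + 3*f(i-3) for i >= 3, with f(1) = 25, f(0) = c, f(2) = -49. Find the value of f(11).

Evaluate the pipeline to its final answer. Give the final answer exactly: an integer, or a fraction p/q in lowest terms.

Stage 1: a(3) = 3*(-29) - 3*(17) + 3*(-43) = -267; iterating: a(3)=-267, a(4)=-663, a(5)=-1275, a(6)=-2637, a(7)=-6075, a(8)=-14139, a(9)=-32103, a(10)=-72117, a(11)=-162459, a(12)=-367335, a(13)=-830979, a(14)=-1878309; answer -1878309
Stage 2: U1 = -1878309; w = 5; total draws C(11,6) = 462; favorable C(6,6) = 1; P = 1/462; answer 1/462
Stage 3: U2 = 1/462; threaded value p + q = 463; c = 43; f(3) = 1*(-49) - 3*(25) + 3*(43) = 5; iterating: f(3)=5, f(4)=227, f(5)=65, f(6)=-601, f(7)=-115, f(8)=1883, f(9)=425, f(10)=-5569, f(11)=-1195; answer -1195

-1195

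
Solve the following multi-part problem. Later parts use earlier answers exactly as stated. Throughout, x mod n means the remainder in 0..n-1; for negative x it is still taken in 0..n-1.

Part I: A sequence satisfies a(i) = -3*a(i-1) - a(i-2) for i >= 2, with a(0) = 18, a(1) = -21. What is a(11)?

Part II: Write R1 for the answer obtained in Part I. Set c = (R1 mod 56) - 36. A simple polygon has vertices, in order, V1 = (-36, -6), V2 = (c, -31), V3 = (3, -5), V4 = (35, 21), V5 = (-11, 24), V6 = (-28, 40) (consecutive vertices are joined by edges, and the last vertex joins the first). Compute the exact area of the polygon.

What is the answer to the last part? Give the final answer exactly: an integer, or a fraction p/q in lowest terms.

Part I: a(2) = -3*(-21) - 1*(18) = 45; iterating: a(2)=45, a(3)=-114, a(4)=297, a(5)=-777, a(6)=2034, a(7)=-5325, a(8)=13941, a(9)=-36498, a(10)=95553, a(11)=-250161; answer -250161
Part II: R1 = -250161; c = 11; cross terms: (-36*-31 - 11*-6)=1182, (11*-5 - 3*-31)=38, (3*21 - 35*-5)=238, (35*24 - -11*21)=1071, (-11*40 - -28*24)=232, (-28*-6 - -36*40)=1608; twice the area = |4369| = 4369; area = 4369/2; answer 4369/2

4369/2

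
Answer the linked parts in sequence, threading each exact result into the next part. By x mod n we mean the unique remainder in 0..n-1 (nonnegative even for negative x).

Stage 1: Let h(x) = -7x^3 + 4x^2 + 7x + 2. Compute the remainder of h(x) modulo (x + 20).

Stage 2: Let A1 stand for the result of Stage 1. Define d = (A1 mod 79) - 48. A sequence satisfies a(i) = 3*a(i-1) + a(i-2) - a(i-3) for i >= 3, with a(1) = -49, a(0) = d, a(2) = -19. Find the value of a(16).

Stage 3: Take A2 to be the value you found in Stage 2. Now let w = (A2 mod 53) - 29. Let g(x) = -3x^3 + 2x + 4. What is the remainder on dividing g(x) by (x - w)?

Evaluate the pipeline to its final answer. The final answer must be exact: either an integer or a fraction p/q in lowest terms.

Stage 1: remainder = value at the root: -7*(-20)^3 + 4*(-20)^2 + 7*(-20)^1 + 2 = (56000) + (1600) + (-140) + (2) = 57462; answer 57462
Stage 2: A1 = 57462; d = -19; a(3) = 3*(-19) + 1*(-49) - 1*(-19) = -87; iterating: a(3)=-87, a(4)=-231, a(5)=-761, a(6)=-2427, a(7)=-7811, a(8)=-25099, a(9)=-80681, a(10)=-259331, a(11)=-833575, a(12)=-2679375, a(13)=-8612369, a(14)=-27682907, a(15)=-88981715, a(16)=-286015683; answer -286015683
Stage 3: A2 = -286015683; w = 7; remainder = value at the root: -3*(7)^3 + 2*(7)^1 + 4 = (-1029) + (14) + (4) = -1011; answer -1011

-1011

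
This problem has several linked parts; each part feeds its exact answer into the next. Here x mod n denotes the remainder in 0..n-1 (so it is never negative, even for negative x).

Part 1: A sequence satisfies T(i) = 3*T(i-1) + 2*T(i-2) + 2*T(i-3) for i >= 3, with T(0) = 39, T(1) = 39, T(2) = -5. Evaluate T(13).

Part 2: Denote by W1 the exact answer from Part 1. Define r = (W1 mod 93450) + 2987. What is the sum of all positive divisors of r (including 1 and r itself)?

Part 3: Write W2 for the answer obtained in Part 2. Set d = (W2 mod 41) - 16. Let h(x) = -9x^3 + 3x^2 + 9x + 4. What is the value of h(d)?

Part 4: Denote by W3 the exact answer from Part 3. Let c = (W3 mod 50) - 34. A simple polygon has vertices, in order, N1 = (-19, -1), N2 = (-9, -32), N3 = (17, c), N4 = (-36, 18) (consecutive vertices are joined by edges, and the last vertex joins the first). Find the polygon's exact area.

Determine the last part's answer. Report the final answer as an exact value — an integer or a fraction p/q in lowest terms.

Part 1: T(3) = 3*(-5) + 2*(39) + 2*(39) = 141; iterating: T(3)=141, T(4)=491, T(5)=1745, T(6)=6499, T(7)=23969, T(8)=88395, T(9)=326121, T(10)=1203091, T(11)=4438305, T(12)=16373339, T(13)=60402809; answer 60402809
Part 2: W1 = 60402809; r = 37096; 37096 = 2^3 * 4637; sigma = (1 + 2 + 4 + 8) * (1 + 4637) = 15 * 4638 = 69570; answer 69570
Part 3: W2 = 69570; d = 18; -9*(18)^3 + 3*(18)^2 + 9*(18)^1 + 4 = (-52488) + (972) + (162) + (4) = -51350; answer -51350
Part 4: W3 = -51350; c = -34; cross terms: (-19*-32 - -9*-1)=599, (-9*-34 - 17*-32)=850, (17*18 - -36*-34)=-918, (-36*-1 - -19*18)=378; twice the area = |909| = 909; area = 909/2; answer 909/2

909/2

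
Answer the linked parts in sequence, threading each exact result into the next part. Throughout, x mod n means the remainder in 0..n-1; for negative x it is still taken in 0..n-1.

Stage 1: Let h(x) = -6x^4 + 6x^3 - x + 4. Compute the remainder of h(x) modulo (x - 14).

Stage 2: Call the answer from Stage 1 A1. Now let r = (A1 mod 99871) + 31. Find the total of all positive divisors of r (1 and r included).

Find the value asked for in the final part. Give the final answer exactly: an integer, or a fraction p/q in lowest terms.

Stage 1: remainder = value at the root: -6*(14)^4 + 6*(14)^3 - 1*(14)^1 + 4 = (-230496) + (16464) + (-14) + (4) = -214042; answer -214042
Stage 2: A1 = -214042; r = 85602; 85602 = 2 * 3 * 11 * 1297; sigma = (1 + 2) * (1 + 3) * (1 + 11) * (1 + 1297) = 3 * 4 * 12 * 1298 = 186912; answer 186912

186912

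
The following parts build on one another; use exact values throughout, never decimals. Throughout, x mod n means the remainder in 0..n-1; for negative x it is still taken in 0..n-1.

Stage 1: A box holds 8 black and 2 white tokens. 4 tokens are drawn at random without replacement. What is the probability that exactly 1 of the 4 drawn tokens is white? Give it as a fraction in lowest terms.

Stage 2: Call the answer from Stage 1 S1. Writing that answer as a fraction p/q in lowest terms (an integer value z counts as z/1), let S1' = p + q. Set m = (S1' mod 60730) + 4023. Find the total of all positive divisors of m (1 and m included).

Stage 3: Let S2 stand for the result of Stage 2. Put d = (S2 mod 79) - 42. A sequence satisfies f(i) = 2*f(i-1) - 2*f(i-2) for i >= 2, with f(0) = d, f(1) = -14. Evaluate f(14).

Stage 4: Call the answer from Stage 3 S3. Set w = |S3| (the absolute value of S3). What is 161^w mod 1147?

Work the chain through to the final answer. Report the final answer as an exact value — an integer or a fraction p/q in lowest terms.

Stage 1: total draws C(10,4) = 210; favorable C(2,1)*C(8,3) = 112; P = 8/15; answer 8/15
Stage 2: S1 = 8/15; threaded value p + q = 23; m = 4046; 4046 = 2 * 7 * 17^2; sigma = (1 + 2) * (1 + 7) * (1 + 17 + 289) = 3 * 8 * 307 = 7368; answer 7368
Stage 3: S2 = 7368; d = -21; f(2) = 2*(-14) - 2*(-21) = 14; iterating: f(2)=14, f(3)=56, f(4)=84, f(5)=56, f(6)=-56, f(7)=-224, f(8)=-336, f(9)=-224, f(10)=224, f(11)=896, f(12)=1344, f(13)=896, f(14)=-896; answer -896
Stage 4: S3 = -896; w = 896; squarings mod 1147: 161^1=161, 161^2=687, 161^4=552, 161^8=749, 161^16=118, 161^32=160, 161^64=366, 161^128=904, 161^256=552, 161^512=749; 161^896 = 161^128 * 161^256 * 161^512 = 160 (mod 1147); answer 160

160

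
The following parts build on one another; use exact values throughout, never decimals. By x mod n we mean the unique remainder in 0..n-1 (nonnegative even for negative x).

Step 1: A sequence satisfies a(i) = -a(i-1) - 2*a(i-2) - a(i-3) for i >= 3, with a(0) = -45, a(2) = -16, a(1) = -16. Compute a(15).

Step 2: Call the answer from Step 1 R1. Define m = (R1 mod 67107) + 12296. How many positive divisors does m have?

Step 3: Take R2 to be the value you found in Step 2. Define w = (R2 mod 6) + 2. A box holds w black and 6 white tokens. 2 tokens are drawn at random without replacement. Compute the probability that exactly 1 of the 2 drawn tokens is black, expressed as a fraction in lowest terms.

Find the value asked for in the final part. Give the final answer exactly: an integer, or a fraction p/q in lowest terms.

6/11

Step 1: a(3) = -1*(-16) - 2*(-16) - 1*(-45) = 93; iterating: a(3)=93, a(4)=-45, a(5)=-125, a(6)=122, a(7)=173, a(8)=-292, a(9)=-176, a(10)=587, a(11)=57, a(12)=-1055, a(13)=354, a(14)=1699, a(15)=-1352; answer -1352
Step 2: R1 = -1352; m = 78051; 78051 = 3 * 26017; number of divisors = (1+1) * (1+1) = 4; answer 4
Step 3: R2 = 4; w = 6; total draws C(12,2) = 66; favorable C(6,1)*C(6,1) = 36; P = 6/11; answer 6/11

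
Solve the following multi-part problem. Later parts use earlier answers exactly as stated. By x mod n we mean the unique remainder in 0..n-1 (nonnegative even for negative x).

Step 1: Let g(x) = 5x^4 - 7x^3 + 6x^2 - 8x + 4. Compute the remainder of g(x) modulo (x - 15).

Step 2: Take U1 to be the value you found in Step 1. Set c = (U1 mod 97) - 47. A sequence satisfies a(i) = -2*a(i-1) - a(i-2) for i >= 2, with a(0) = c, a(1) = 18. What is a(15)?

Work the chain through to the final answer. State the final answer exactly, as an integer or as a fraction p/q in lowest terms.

564

Step 1: remainder = value at the root: 5*(15)^4 - 7*(15)^3 + 6*(15)^2 - 8*(15)^1 + 4 = (253125) + (-23625) + (1350) + (-120) + (4) = 230734; answer 230734
Step 2: U1 = 230734; c = 21; a(2) = -2*(18) - 1*(21) = -57; iterating: a(2)=-57, a(3)=96, a(4)=-135, a(5)=174, a(6)=-213, a(7)=252, a(8)=-291, a(9)=330, a(10)=-369, a(11)=408, a(12)=-447, a(13)=486, a(14)=-525, a(15)=564; answer 564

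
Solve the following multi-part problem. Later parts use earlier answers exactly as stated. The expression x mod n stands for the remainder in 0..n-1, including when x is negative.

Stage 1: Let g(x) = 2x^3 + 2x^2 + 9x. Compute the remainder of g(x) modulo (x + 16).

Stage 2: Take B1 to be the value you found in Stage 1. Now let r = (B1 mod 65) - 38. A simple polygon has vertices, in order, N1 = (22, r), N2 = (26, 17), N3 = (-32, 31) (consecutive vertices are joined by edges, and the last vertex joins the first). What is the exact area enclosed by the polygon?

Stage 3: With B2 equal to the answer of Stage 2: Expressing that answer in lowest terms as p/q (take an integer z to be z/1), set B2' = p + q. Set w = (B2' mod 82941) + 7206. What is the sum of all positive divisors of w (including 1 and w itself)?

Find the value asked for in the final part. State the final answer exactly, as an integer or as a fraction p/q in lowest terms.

Stage 1: remainder = value at the root: 2*(-16)^3 + 2*(-16)^2 + 9*(-16)^1 = (-8192) + (512) + (-144) = -7824; answer -7824
Stage 2: B1 = -7824; r = 3; cross terms: (22*17 - 26*3)=296, (26*31 - -32*17)=1350, (-32*3 - 22*31)=-778; twice the area = |868| = 868; area = 434; answer 434
Stage 3: B2 = 434; threaded value p + q = 435; w = 7641; 7641 = 3^3 * 283; sigma = (1 + 3 + 9 + 27) * (1 + 283) = 40 * 284 = 11360; answer 11360

11360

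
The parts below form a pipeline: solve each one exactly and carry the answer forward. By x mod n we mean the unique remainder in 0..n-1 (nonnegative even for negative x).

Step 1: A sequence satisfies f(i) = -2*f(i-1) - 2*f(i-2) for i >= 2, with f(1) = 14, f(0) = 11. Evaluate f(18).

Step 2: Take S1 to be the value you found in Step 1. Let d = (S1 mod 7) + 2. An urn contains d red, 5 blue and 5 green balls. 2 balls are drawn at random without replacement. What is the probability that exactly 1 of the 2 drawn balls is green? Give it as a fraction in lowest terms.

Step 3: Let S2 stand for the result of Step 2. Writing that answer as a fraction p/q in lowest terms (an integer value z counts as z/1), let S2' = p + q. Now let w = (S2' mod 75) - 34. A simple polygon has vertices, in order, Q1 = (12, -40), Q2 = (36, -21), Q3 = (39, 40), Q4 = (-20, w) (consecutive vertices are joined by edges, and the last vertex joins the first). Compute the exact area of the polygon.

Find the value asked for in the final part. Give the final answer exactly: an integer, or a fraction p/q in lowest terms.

2483

Step 1: f(2) = -2*(14) - 2*(11) = -50; iterating: f(2)=-50, f(3)=72, f(4)=-44, f(5)=-56, f(6)=200, f(7)=-288, f(8)=176, f(9)=224, f(10)=-800, f(11)=1152, f(12)=-704, f(13)=-896, f(14)=3200, f(15)=-4608, f(16)=2816, f(17)=3584, f(18)=-12800; answer -12800
Step 2: S1 = -12800; d = 5; total draws C(15,2) = 105; favorable C(5,1)*C(10,1) = 50; P = 10/21; answer 10/21
Step 3: S2 = 10/21; threaded value p + q = 31; w = -3; cross terms: (12*-21 - 36*-40)=1188, (36*40 - 39*-21)=2259, (39*-3 - -20*40)=683, (-20*-40 - 12*-3)=836; twice the area = |4966| = 4966; area = 2483; answer 2483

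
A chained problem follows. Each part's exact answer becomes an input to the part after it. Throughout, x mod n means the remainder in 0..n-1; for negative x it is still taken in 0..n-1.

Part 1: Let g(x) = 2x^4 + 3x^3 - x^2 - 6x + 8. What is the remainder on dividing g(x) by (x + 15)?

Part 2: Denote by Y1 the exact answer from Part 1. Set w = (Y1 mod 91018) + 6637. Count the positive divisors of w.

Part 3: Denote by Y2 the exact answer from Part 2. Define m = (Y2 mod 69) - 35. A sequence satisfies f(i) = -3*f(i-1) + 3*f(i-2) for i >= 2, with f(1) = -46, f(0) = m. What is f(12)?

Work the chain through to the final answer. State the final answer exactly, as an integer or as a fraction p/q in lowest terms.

Part 1: remainder = value at the root: 2*(-15)^4 + 3*(-15)^3 - 1*(-15)^2 - 6*(-15)^1 + 8 = (101250) + (-10125) + (-225) + (90) + (8) = 90998; answer 90998
Part 2: Y1 = 90998; w = 97635; 97635 = 3 * 5 * 23 * 283; number of divisors = (1+1) * (1+1) * (1+1) * (1+1) = 16; answer 16
Part 3: Y2 = 16; m = -19; f(2) = -3*(-46) + 3*(-19) = 81; iterating: f(2)=81, f(3)=-381, f(4)=1386, f(5)=-5301, f(6)=20061, f(7)=-76086, f(8)=288441, f(9)=-1093581, f(10)=4146066, f(11)=-15718941, f(12)=59595021; answer 59595021

59595021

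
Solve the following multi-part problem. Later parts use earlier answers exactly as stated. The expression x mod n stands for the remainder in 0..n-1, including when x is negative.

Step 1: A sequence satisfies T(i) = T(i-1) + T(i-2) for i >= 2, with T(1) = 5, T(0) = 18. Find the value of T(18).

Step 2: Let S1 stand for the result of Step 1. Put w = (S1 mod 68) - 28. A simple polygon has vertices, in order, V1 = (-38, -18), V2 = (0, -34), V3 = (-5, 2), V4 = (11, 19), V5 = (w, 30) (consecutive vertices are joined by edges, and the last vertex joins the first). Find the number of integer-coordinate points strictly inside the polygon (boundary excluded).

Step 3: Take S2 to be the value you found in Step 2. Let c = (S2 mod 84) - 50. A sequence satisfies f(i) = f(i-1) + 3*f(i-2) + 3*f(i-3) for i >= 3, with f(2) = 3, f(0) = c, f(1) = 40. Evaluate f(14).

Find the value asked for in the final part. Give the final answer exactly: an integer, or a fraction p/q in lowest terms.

Step 1: T(2) = 1*(5) + 1*(18) = 23; iterating: T(2)=23, T(3)=28, T(4)=51, T(5)=79, T(6)=130, T(7)=209, T(8)=339, T(9)=548, T(10)=887, T(11)=1435, T(12)=2322, T(13)=3757, T(14)=6079, T(15)=9836, T(16)=15915, T(17)=25751, T(18)=41666; answer 41666
Step 2: S1 = 41666; w = 22; cross terms: (-38*-34 - 0*-18)=1292, (0*2 - -5*-34)=-170, (-5*19 - 11*2)=-117, (11*30 - 22*19)=-88, (22*-18 - -38*30)=744; twice the area = |1661| = 1661; area = 1661/2; boundary points = 2 + 1 + 1 + 11 + 12 = 27; strictly interior points = area - boundary/2 + 1 = 818; answer 818
Step 3: S2 = 818; c = 12; f(3) = 1*(3) + 3*(40) + 3*(12) = 159; iterating: f(3)=159, f(4)=288, f(5)=774, f(6)=2115, f(7)=5301, f(8)=13968, f(9)=36216, f(10)=94023, f(11)=244575, f(12)=635292, f(13)=1651086, f(14)=4290687; answer 4290687

4290687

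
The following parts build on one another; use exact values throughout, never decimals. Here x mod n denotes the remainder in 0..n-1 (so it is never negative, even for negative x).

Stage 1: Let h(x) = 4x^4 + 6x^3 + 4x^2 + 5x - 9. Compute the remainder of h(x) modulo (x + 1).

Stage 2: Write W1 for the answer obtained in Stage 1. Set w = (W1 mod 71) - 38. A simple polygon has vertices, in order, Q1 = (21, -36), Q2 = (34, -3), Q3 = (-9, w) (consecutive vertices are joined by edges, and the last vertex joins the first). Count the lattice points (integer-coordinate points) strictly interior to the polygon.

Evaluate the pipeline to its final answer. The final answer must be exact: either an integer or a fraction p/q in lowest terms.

864

Stage 1: remainder = value at the root: 4*(-1)^4 + 6*(-1)^3 + 4*(-1)^2 + 5*(-1)^1 - 9 = (4) + (-6) + (4) + (-5) + (-9) = -12; answer -12
Stage 2: W1 = -12; w = 21; cross terms: (21*-3 - 34*-36)=1161, (34*21 - -9*-3)=687, (-9*-36 - 21*21)=-117; twice the area = |1731| = 1731; area = 1731/2; boundary points = 1 + 1 + 3 = 5; strictly interior points = area - boundary/2 + 1 = 864; answer 864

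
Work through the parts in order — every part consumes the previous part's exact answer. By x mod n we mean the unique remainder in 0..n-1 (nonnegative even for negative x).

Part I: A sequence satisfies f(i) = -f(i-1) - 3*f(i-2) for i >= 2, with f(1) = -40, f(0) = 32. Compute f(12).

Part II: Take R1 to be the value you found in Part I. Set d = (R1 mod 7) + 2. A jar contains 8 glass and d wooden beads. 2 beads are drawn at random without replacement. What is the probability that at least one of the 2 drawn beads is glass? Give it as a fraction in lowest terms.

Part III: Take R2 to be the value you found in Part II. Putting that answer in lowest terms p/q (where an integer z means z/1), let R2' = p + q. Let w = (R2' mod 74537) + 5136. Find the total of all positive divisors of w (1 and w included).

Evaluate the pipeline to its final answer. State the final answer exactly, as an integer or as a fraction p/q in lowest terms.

5304

Part I: f(2) = -1*(-40) - 3*(32) = -56; iterating: f(2)=-56, f(3)=176, f(4)=-8, f(5)=-520, f(6)=544, f(7)=1016, f(8)=-2648, f(9)=-400, f(10)=8344, f(11)=-7144, f(12)=-17888; answer -17888
Part II: R1 = -17888; d = 6; total draws C(14,2) = 91; complement C(6,2) = 15; favorable 91 - 15 = 76; P = 76/91; answer 76/91
Part III: R2 = 76/91; threaded value p + q = 167; w = 5303; 5303 is prime, so its only divisors are 1 and 5303; sigma = 1 + 5303 = 5304; answer 5304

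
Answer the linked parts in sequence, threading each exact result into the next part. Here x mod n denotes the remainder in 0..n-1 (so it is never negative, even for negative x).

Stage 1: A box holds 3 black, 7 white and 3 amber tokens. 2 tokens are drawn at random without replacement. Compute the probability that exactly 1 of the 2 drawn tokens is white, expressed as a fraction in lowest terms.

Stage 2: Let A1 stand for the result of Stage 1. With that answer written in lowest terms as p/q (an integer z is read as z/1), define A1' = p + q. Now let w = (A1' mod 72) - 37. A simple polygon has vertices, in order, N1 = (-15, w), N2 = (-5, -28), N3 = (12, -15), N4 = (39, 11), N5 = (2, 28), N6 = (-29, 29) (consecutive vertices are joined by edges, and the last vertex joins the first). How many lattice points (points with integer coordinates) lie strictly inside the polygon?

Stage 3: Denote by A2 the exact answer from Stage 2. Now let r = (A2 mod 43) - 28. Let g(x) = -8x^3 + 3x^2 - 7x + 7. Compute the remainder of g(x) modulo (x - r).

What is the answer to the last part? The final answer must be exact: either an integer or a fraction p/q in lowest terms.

27787

Stage 1: total draws C(13,2) = 78; favorable C(7,1)*C(6,1) = 42; P = 7/13; answer 7/13
Stage 2: A1 = 7/13; threaded value p + q = 20; w = -17; cross terms: (-15*-28 - -5*-17)=335, (-5*-15 - 12*-28)=411, (12*11 - 39*-15)=717, (39*28 - 2*11)=1070, (2*29 - -29*28)=870, (-29*-17 - -15*29)=928; twice the area = |4331| = 4331; area = 4331/2; boundary points = 1 + 1 + 1 + 1 + 1 + 2 = 7; strictly interior points = area - boundary/2 + 1 = 2163; answer 2163
Stage 3: A2 = 2163; r = -15; remainder = value at the root: -8*(-15)^3 + 3*(-15)^2 - 7*(-15)^1 + 7 = (27000) + (675) + (105) + (7) = 27787; answer 27787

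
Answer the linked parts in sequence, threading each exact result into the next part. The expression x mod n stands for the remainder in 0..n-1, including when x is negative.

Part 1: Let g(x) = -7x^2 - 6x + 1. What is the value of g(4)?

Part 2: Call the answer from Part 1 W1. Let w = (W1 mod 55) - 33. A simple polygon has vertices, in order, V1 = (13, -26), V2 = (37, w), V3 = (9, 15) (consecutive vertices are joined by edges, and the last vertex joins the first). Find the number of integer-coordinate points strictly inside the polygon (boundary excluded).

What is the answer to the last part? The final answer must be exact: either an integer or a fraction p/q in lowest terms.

Part 1: -7*(4)^2 - 6*(4)^1 + 1 = (-112) + (-24) + (1) = -135; answer -135
Part 2: W1 = -135; w = -3; cross terms: (13*-3 - 37*-26)=923, (37*15 - 9*-3)=582, (9*-26 - 13*15)=-429; twice the area = |1076| = 1076; area = 538; boundary points = 1 + 2 + 1 = 4; strictly interior points = area - boundary/2 + 1 = 537; answer 537

537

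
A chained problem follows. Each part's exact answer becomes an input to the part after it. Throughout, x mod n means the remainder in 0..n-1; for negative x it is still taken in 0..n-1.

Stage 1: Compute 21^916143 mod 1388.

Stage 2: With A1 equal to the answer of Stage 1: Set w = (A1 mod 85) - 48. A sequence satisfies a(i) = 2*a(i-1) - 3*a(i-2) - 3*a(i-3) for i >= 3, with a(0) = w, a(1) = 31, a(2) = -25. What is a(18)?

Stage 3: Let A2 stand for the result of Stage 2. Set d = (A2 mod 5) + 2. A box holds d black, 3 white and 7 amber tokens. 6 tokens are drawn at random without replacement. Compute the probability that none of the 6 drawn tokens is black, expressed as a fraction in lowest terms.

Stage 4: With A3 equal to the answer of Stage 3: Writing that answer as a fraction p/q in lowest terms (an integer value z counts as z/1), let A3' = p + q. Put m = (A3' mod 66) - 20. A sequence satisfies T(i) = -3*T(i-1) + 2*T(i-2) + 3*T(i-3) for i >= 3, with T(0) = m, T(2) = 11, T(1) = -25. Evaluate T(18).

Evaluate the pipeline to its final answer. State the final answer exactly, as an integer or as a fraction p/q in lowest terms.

Stage 1: squarings mod 1388: 21^1=21, 21^2=441, 21^4=161, 21^8=937, 21^16=753, 21^32=705, 21^64=121, 21^128=761, 21^256=325, 21^512=137, 21^1024=725, 21^2048=961, 21^4096=501, 21^8192=1161, 21^16384=173, 21^32768=781, 21^65536=629, 21^131072=61, 21^262144=945, 21^524288=541; 21^916143 = 21^1 * 21^2 * 21^4 * 21^8 * 21^32 * 21^128 * 21^512 * 21^2048 * 21^4096 * 21^8192 * 21^16384 * 21^32768 * 21^65536 * 21^262144 * 21^524288 = 189 (mod 1388); answer 189
Stage 2: A1 = 189; w = -29; a(3) = 2*(-25) - 3*(31) - 3*(-29) = -56; iterating: a(3)=-56, a(4)=-130, a(5)=-17, a(6)=524, a(7)=1489, a(8)=1457, a(9)=-3125, a(10)=-15088, a(11)=-25172, a(12)=4295, a(13)=129370, a(14)=321371, a(15)=241747, a(16)=-868729, a(17)=-3426812, a(18)=-4972678; answer -4972678
Stage 3: A2 = -4972678; d = 4; total draws C(14,6) = 3003; favorable C(10,6) = 210; P = 10/143; answer 10/143
Stage 4: A3 = 10/143; threaded value p + q = 153; m = 1; T(3) = -3*(11) + 2*(-25) + 3*(1) = -80; iterating: T(3)=-80, T(4)=187, T(5)=-688, T(6)=2198, T(7)=-7409, T(8)=24559, T(9)=-81901, T(10)=272594, T(11)=-907907, T(12)=3023206, T(13)=-10067650, T(14)=33525641, T(15)=-111642605, T(16)=371776147, T(17)=-1238036728, T(18)=4122734663; answer 4122734663

4122734663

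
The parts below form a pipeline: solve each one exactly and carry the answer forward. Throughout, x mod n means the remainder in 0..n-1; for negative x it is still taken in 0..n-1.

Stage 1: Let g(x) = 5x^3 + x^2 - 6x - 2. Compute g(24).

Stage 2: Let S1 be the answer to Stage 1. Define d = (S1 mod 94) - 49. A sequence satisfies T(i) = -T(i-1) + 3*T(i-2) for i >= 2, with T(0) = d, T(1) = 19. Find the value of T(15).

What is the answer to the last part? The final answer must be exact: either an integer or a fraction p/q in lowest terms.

-2001341

Stage 1: 5*(24)^3 + 1*(24)^2 - 6*(24)^1 - 2 = (69120) + (576) + (-144) + (-2) = 69550; answer 69550
Stage 2: S1 = 69550; d = 35; T(2) = -1*(19) + 3*(35) = 86; iterating: T(2)=86, T(3)=-29, T(4)=287, T(5)=-374, T(6)=1235, T(7)=-2357, T(8)=6062, T(9)=-13133, T(10)=31319, T(11)=-70718, T(12)=164675, T(13)=-376829, T(14)=870854, T(15)=-2001341; answer -2001341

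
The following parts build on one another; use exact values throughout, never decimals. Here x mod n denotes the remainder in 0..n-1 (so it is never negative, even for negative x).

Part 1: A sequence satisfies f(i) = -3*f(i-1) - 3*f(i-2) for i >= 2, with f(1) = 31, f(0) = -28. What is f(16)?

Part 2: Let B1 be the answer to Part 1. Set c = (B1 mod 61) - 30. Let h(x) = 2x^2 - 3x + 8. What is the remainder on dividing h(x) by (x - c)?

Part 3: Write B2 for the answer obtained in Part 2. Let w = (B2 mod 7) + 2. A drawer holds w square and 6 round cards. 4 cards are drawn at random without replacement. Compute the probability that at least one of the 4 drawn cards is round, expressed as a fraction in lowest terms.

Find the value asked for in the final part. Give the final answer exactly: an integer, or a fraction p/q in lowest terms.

Part 1: f(2) = -3*(31) - 3*(-28) = -9; iterating: f(2)=-9, f(3)=-66, f(4)=225, f(5)=-477, f(6)=756, f(7)=-837, f(8)=243, f(9)=1782, f(10)=-6075, f(11)=12879, f(12)=-20412, f(13)=22599, f(14)=-6561, f(15)=-48114, f(16)=164025; answer 164025
Part 2: B1 = 164025; c = 27; remainder = value at the root: 2*(27)^2 - 3*(27)^1 + 8 = (1458) + (-81) + (8) = 1385; answer 1385
Part 3: B2 = 1385; w = 8; total draws C(14,4) = 1001; complement C(8,4) = 70; favorable 1001 - 70 = 931; P = 133/143; answer 133/143

133/143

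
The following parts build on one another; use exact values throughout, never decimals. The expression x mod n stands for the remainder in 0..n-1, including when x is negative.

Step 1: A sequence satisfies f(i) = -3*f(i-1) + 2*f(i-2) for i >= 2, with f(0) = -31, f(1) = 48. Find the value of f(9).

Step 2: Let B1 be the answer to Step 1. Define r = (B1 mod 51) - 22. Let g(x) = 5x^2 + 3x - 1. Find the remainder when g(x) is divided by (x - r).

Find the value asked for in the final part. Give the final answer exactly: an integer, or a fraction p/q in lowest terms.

2059

Step 1: f(2) = -3*(48) + 2*(-31) = -206; iterating: f(2)=-206, f(3)=714, f(4)=-2554, f(5)=9090, f(6)=-32378, f(7)=115314, f(8)=-410698, f(9)=1462722; answer 1462722
Step 2: B1 = 1462722; r = 20; remainder = value at the root: 5*(20)^2 + 3*(20)^1 - 1 = (2000) + (60) + (-1) = 2059; answer 2059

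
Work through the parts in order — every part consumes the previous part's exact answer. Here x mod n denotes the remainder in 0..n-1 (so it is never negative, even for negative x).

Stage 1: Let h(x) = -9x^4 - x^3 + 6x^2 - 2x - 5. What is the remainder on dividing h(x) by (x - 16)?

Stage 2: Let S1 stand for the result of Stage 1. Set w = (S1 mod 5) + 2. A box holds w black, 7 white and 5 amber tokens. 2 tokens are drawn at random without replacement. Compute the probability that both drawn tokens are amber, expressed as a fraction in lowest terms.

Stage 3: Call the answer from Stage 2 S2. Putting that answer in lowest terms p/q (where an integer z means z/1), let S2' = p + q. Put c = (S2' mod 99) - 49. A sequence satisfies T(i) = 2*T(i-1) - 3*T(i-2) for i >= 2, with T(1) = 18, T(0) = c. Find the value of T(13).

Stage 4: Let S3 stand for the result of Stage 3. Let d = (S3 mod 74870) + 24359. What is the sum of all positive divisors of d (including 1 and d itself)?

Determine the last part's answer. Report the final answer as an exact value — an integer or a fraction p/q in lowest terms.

Stage 1: remainder = value at the root: -9*(16)^4 - 1*(16)^3 + 6*(16)^2 - 2*(16)^1 - 5 = (-589824) + (-4096) + (1536) + (-32) + (-5) = -592421; answer -592421
Stage 2: S1 = -592421; w = 6; total draws C(18,2) = 153; favorable C(5,2) = 10; P = 10/153; answer 10/153
Stage 3: S2 = 10/153; threaded value p + q = 163; c = 15; T(2) = 2*(18) - 3*(15) = -9; iterating: T(2)=-9, T(3)=-72, T(4)=-117, T(5)=-18, T(6)=315, T(7)=684, T(8)=423, T(9)=-1206, T(10)=-3681, T(11)=-3744, T(12)=3555, T(13)=18342; answer 18342
Stage 4: S3 = 18342; d = 42701; 42701 is prime, so its only divisors are 1 and 42701; sigma = 1 + 42701 = 42702; answer 42702

42702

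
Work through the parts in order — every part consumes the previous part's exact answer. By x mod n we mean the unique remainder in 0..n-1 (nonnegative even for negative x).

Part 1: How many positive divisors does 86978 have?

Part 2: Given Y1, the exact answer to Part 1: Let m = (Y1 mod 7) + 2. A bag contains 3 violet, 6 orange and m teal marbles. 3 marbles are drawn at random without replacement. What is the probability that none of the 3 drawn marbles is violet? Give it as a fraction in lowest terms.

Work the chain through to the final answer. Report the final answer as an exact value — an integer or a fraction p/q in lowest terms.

21/55

Part 1: 86978 = 2 * 157 * 277; number of divisors = (1+1) * (1+1) * (1+1) = 8; answer 8
Part 2: Y1 = 8; m = 3; total draws C(12,3) = 220; favorable C(9,3) = 84; P = 21/55; answer 21/55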